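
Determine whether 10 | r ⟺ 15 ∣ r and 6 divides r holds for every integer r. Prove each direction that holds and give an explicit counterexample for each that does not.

(→) This fails: take r = 10. Certainly 10 ∣ 10, but 15 ∤ 10.

(←) Suppose 15 ∣ r and 6 ∣ r. Any common multiple of 15 and 6 is a multiple of their lcm; here lcm(15, 6) = 15·6/gcd(15, 6) = 90/3 = 30, so 30 ∣ r. Since 10 ∣ 30, it follows that 10 ∣ r.

(⇒) fails; (⇐) holds.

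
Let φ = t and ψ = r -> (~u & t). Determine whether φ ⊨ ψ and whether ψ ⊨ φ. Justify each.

(⟹) This fails. Under t = T, r = T, u = T, the left side is true but the right side is false.

(⟸) This fails. Under t = F, r = F, u = F, the left side is false but the right side is true.

Both directions fail.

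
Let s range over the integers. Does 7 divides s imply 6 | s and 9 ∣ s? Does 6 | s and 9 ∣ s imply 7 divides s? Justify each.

Neither implication holds.

[⇒] This fails: take s = 7. Certainly 7 ∣ 7, but 6 ∤ 7.

[⇐] This fails: take s = 18. Both 6 ∣ 18 and 9 ∣ 18, yet 18 is not a multiple of 7 (since 18 = 2·7 + 4), so 7 ∤ 18.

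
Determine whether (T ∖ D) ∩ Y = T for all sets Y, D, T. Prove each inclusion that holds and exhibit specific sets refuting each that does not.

(⟹) Let x ∈ (T ∖ D) ∩ Y. Then x ∈ Y ∩ T and x ∉ D, from which x ∈ T.

(⟸) This inclusion fails. Take Y = ∅, D = ∅, T = {1}; then 1 ∈ T but 1 ∉ (T ∖ D) ∩ Y.

(⊆) holds; (⊇) fails.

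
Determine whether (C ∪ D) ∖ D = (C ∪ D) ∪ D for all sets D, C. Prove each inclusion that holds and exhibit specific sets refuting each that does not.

Only the forward inclusion holds.

(⊇) This inclusion fails. Take D = {1}, C = ∅; then 1 ∈ (C ∪ D) ∪ D but 1 ∉ (C ∪ D) ∖ D.

(⊆) Let x ∈ (C ∪ D) ∖ D. Then x ∈ C and x ∉ D, from which x ∈ (C ∪ D) ∪ D.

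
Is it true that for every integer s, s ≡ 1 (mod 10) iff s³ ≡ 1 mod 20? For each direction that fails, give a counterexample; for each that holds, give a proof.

Forward direction. This fails: take s = 11. Then 11 ≡ 1 (mod 10), but 11³ = 1331 ≡ 11 (mod 20), not 1.

Converse. The residues r modulo 20 with r³ ≡ 1 (mod 20) are exactly {1}, and each is ≡ 1 (mod 10).

Not equivalent: only (⇐) holds.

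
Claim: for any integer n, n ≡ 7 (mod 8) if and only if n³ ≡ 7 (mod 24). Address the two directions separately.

Not equivalent: only (⇐) holds.

Forward direction. This fails: take n = 15. Then 15 ≡ 7 (mod 8), but 15³ = 3375 ≡ 15 (mod 24), not 7.

Converse. The residues r modulo 24 with r³ ≡ 7 (mod 24) are exactly {7}, and each is ≡ 7 (mod 8).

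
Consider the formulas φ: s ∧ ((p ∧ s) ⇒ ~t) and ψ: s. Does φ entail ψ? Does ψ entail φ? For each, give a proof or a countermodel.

(⇒) Assume the antecedent. If t is true, the antecedent forces (t = T, s = T, p = F), and s holds there. If t is false, the antecedent forces (t = F, s = T, p = F) or (t = F, s = T, p = T), and s holds there. Either way s holds.

(⇐) This fails. Under t = T, s = T, p = T, the left side is false but the right side is true.

Only the forward implication holds.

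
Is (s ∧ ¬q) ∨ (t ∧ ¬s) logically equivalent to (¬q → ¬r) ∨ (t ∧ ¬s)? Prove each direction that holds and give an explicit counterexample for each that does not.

Neither direction holds.

[⇒] This fails. Under t = F, s = T, r = T, q = F, the left side is true but the right side is false.

[⇐] This fails. Under t = F, s = F, r = F, q = F, the left side is false but the right side is true.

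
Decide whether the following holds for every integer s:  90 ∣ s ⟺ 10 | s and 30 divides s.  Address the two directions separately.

(⟹) If 90 ∣ s, write s = 90q. Since 90 = 9·10, s = 10·(9q), so 10 ∣ s; and since 90 = 3·30, s = 30·(3q), so 30 ∣ s.

(⟸) This fails: take s = 30. Both 10 ∣ 30 and 30 ∣ 30, yet 30 is not a multiple of 90 (since 30 = 0·90 + 30), so 90 ∤ 30.

Not equivalent: only (⇒) holds.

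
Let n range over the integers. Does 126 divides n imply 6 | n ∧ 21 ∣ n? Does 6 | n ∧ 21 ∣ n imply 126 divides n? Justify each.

The forward direction holds; the converse fails.

(→) If 126 ∣ n, write n = 126q. Since 126 = 21·6, n = 6·(21q), so 6 ∣ n; and since 126 = 6·21, n = 21·(6q), so 21 ∣ n.

(←) This fails: take n = 42. Both 6 ∣ 42 and 21 ∣ 42, yet 42 is not a multiple of 126 (since 42 = 0·126 + 42), so 126 ∤ 42.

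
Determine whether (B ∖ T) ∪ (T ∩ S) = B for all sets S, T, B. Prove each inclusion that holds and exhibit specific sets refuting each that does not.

Forward inclusion. This inclusion fails. Take S = {1}, T = {1}, B = ∅; then 1 ∈ (B ∖ T) ∪ (T ∩ S) but 1 ∉ B.

Reverse inclusion. This inclusion fails. Take S = ∅, T = {1}, B = {1}; then 1 ∈ B but 1 ∉ (B ∖ T) ∪ (T ∩ S).

(⊆) fails and (⊇) fails.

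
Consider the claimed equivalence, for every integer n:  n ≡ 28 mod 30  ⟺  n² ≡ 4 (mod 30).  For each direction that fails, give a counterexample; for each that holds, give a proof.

Only the forward direction holds.

(⟹) Suppose n ≡ 28 mod 30. Write n = 30j + 28. Then (30j + 28)² = 900j² + 1680j + 784 = 30(30j² + 56j + 26) + 4, so n² ≡ 4 (mod 30).

(⟸) This fails: take n = 2. Then 2² = 4 ≡ 4 (mod 30), yet 2 ≡ 2 (mod 30), not 28.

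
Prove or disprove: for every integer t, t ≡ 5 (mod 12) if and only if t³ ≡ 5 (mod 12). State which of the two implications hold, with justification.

Both directions hold; the statement is true.

(⇒) Suppose t ≡ 5 (mod 12). Write t = 12j + 5. Then (12j + 5)³ = 1728j³ + 2160j² + 900j + 125 = 12(144j³ + 180j² + 75j + 10) + 5, so t³ ≡ 5 (mod 12).

(⇐) For the converse, argue contrapositively. If t ≢ 5 (mod 12), then t is congruent to one of 0, 1, 2, 3, 4, 6, 7, 8, 9, 10, 11 modulo 12, and these give t³ ≡ 0, 1, 8, 3, 4, 0, 7, 8, 9, 4, 11 respectively — never 5.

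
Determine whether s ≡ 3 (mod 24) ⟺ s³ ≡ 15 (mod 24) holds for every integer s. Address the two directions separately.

Neither implication holds.

(⇒) This fails: take s = 3. Then 3 ≡ 3 (mod 24), but 3³ = 27 ≡ 3 (mod 24), not 15.

(⇐) This fails: take s = 15. Then 15³ = 3375 ≡ 15 (mod 24), yet 15 ≡ 15 (mod 24), not 3.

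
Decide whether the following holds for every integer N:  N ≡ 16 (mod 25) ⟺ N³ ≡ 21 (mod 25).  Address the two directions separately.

[⇒] Suppose N ≡ 16 (mod 25). Write N = 25j + 16. Then (25j + 16)³ = 15625j³ + 30000j² + 19200j + 4096 = 25(625j³ + 1200j² + 768j + 163) + 21, so N³ ≡ 21 (mod 25).

[⇐] Conversely, suppose N³ ≡ 21 (mod 25). The only residue r in {0, …, 24} with r³ ≡ 21 (mod 25) is r = 16, so N ≡ 16 (mod 25).

Both implications hold.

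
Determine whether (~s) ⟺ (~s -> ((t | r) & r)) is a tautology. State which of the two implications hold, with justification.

Both directions fail.

(⇒) This fails. Under r = F, s = F, t = F, the left side is true but the right side is false.

(⇐) This fails. Under r = F, s = T, t = F, the left side is false but the right side is true.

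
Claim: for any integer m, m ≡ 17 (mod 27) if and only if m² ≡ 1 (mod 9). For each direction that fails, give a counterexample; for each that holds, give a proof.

(→) Suppose m ≡ 17 (mod 27). Then m² ≡ 17² = 289 (mod 27), and since 9 ∣ 27, also m² ≡ 1 (mod 9).

(←) This fails: take m = 1. Then 1² = 1 ≡ 1 (mod 9), yet 1 ≡ 1 (mod 27), not 17.

Not equivalent: only (⇒) holds.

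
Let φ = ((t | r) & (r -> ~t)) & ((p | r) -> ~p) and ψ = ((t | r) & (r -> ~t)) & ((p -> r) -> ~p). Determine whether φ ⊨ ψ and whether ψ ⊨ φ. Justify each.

(⇐) This fails. Under t = T, r = F, p = T, the left side is false but the right side is true.

(⇒) Assume the antecedent. If t is true, the antecedent forces (t = T, r = F, p = F), and the consequent holds there. If t is false, the antecedent forces (t = F, r = T, p = F), and the consequent holds there. Either way the consequent holds.

Only the forward implication holds.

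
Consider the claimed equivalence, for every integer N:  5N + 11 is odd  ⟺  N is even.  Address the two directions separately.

The biconditional holds.

[⇒] Suppose 5N + 11 is odd. Since 5 is odd, 5N and N have the same parity, so 5N + 11 ≡ N + 11 (mod 2). As 11 is odd, 5N + 11 is odd exactly when N is even. Thus N is even.

[⇐] Conversely, suppose N is even; write N = 2j. Then 5N + 11 = 5·(2j) + 11 = 2·5j + 11, which is odd.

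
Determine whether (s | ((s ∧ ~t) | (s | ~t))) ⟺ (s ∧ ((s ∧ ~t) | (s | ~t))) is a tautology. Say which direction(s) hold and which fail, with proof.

Only the reverse direction holds.

(⟹) This fails. Under s = F, t = F, the left side is true but the right side is false.

(⟸) Assume the antecedent. If s is true, s | ((s ∧ ~t) | (s | ~t)) reduces to true regardless of the other variables. If s is false, the antecedent cannot hold. Either way s | ((s ∧ ~t) | (s | ~t)) holds.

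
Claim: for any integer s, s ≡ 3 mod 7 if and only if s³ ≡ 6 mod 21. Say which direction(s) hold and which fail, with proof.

Both directions fail.

[⇒] This fails: take s = 10. Then 10 ≡ 3 (mod 7), but 10³ = 1000 ≡ 13 (mod 21), not 6.

[⇐] This fails: take s = 6. Then 6³ = 216 ≡ 6 (mod 21), yet 6 ≡ 6 (mod 7), not 3.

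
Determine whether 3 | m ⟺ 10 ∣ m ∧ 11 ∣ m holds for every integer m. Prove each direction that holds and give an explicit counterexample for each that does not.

(⇒) fails and (⇐) fails.

(⇒) This fails: take m = 3. Certainly 3 ∣ 3, but 10 ∤ 3.

(⇐) This fails: take m = 110. Both 10 ∣ 110 and 11 ∣ 110, yet 110 is not a multiple of 3 (since 110 = 36·3 + 2), so 3 ∤ 110.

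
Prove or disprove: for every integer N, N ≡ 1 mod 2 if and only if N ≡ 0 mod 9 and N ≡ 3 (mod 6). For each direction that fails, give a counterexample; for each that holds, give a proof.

(⇒) This fails: N = 1 gives 1 ≡ 1 (mod 2) but 1 ≡ 1 (mod 9), so the conjunction on the right does not hold.

(⇐) Conversely, if N ≡ 0 (mod 9) and N ≡ 3 (mod 6), then by the Chinese remainder theorem N ≡ 9 (mod 18). Since 9 ≡ 1 (mod 2) and 2 ∣ 18, we get N ≡ 1 (mod 2).

(⇒) fails; (⇐) holds.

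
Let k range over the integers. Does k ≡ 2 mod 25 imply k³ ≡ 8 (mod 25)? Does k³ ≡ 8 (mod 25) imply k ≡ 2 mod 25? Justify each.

The biconditional holds.

(⟹) Suppose k ≡ 2 mod 25. Write k = 25j + 2. Then (25j + 2)³ = 15625j³ + 3750j² + 300j + 8 = 25(625j³ + 150j² + 12j) + 8, so k³ ≡ 8 (mod 25).

(⟸) Conversely, suppose k³ ≡ 8 (mod 25). The only residue r in {0, …, 24} with r³ ≡ 8 (mod 25) is r = 2, so k ≡ 2 (mod 25).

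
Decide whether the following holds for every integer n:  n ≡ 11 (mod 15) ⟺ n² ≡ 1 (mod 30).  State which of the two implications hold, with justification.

(⇒) fails and (⇐) fails.

(⟹) This fails: take n = 26. Then 26 ≡ 11 (mod 15), but 26² = 676 ≡ 16 (mod 30), not 1.

(⟸) This fails: take n = 1. Then 1² = 1 ≡ 1 (mod 30), yet 1 ≡ 1 (mod 15), not 11.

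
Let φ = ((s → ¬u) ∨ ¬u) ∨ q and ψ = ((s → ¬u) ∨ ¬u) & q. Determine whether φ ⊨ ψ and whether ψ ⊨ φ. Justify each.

(⟹) This fails. Under u = F, q = F, s = F, the left side is true but the right side is false.

(⟸) Assume the antecedent. If u is true, the antecedent forces (u = T, q = T, s = F), and ((s → ¬u) ∨ ¬u) ∨ q holds there. If u is false, ((s → ¬u) ∨ ¬u) ∨ q reduces to true regardless of the other variables. Either way ((s → ¬u) ∨ ¬u) ∨ q holds.

The forward direction fails; the converse holds.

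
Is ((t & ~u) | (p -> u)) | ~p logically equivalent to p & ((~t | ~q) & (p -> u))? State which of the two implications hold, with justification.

Only the converse holds.

(⇒) This fails. Under u = F, t = F, q = F, p = F, the left side is true but the right side is false.

(⇐) Assume the antecedent. If u is true, ((t & ~u) | (p -> u)) | ~p reduces to true regardless of the other variables. If u is false, the antecedent cannot hold. Either way ((t & ~u) | (p -> u)) | ~p holds.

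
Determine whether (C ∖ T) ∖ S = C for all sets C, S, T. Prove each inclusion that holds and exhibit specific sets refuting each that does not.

The sets are not equal: only the forward inclusion holds.

(⟸) This inclusion fails. Take C = {1}, S = {1}, T = ∅; then 1 ∈ C but 1 ∉ (C ∖ T) ∖ S.

(⟹) Let x ∈ (C ∖ T) ∖ S. Then x ∈ C and x ∉ S, T, from which x ∈ C.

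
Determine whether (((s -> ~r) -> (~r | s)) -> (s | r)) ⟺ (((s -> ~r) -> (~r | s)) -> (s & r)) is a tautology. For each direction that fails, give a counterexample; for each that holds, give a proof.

The forward direction fails; the converse holds.

Forward direction. This fails. Under r = F, s = T, the left side is true but the right side is false.

Converse. Assume the antecedent. If r is true, the consequent reduces to true regardless of the other variables. If r is false, the antecedent cannot hold. Either way the consequent holds.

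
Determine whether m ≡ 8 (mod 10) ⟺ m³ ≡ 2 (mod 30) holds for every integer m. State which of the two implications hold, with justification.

(←) The residues r modulo 30 with r³ ≡ 2 (mod 30) are exactly {8}, and each is ≡ 8 (mod 10).

(→) This fails: take m = 18. Then 18 ≡ 8 (mod 10), but 18³ = 5832 ≡ 12 (mod 30), not 2.

Only the reverse direction holds.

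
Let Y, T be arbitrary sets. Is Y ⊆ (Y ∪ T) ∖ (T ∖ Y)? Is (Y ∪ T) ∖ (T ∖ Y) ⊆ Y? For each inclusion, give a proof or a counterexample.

(⊆) Let x ∈ Y. Then either x ∈ Y and x ∉ T; or x ∈ Y ∩ T. In each case x ∈ (Y ∪ T) ∖ (T ∖ Y), so Y ⊆ (Y ∪ T) ∖ (T ∖ Y).

(⊇) Let x ∈ (Y ∪ T) ∖ (T ∖ Y). Then either x ∈ Y and x ∉ T; or x ∈ Y ∩ T. In each case x ∈ Y, so (Y ∪ T) ∖ (T ∖ Y) ⊆ Y.

Both inclusions hold.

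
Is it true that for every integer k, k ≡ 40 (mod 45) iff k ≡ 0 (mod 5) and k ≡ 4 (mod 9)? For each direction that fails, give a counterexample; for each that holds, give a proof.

(⟹) Suppose k ≡ 40 (mod 45); write k = 45j + 40. Since 5 ∣ 45, reducing mod 5 gives k ≡ 40 ≡ 0 (mod 5); since 9 ∣ 45, reducing mod 9 gives k ≡ 40 ≡ 4 (mod 9).

(⟸) Conversely, if k ≡ 0 (mod 5) and k ≡ 4 (mod 9), then by the Chinese remainder theorem k ≡ 40 (mod 45). This is exactly k ≡ 40 (mod 45).

Both implications hold.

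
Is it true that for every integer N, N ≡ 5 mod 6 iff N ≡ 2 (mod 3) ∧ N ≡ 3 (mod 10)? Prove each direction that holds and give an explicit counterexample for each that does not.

(→) This fails: N = 5 gives 5 ≡ 5 (mod 6) but 5 ≡ 5 (mod 10), so the conjunction on the right does not hold.

(←) Conversely, if N ≡ 2 (mod 3) and N ≡ 3 (mod 10), then by the Chinese remainder theorem N ≡ 23 (mod 30). Since 23 ≡ 5 (mod 6) and 6 ∣ 30, we get N ≡ 5 (mod 6).

The forward direction fails; the converse holds.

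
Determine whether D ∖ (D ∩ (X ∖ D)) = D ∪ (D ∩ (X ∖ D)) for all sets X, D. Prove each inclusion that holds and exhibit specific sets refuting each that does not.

Both inclusions hold.

(⟸) Let x ∈ D ∪ (D ∩ (X ∖ D)). Then either x ∈ D and x ∉ X; or x ∈ X ∩ D. In each case x ∈ D ∖ (D ∩ (X ∖ D)), so D ∪ (D ∩ (X ∖ D)) ⊆ D ∖ (D ∩ (X ∖ D)).

(⟹) Let x ∈ D ∖ (D ∩ (X ∖ D)). Then either x ∈ D and x ∉ X; or x ∈ X ∩ D. In each case x ∈ D ∪ (D ∩ (X ∖ D)), so D ∖ (D ∩ (X ∖ D)) ⊆ D ∪ (D ∩ (X ∖ D)).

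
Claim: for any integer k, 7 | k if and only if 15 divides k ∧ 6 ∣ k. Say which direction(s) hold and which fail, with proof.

Neither direction holds.

(⇒) This fails: take k = 7. Certainly 7 ∣ 7, but 15 ∤ 7.

(⇐) This fails: take k = 30. Both 15 ∣ 30 and 6 ∣ 30, yet 30 is not a multiple of 7 (since 30 = 4·7 + 2), so 7 ∤ 30.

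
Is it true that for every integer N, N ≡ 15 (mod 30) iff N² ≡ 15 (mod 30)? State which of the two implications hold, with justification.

Both implications hold.

[⇐] Suppose N² ≡ 15 (mod 30). The only residue r in {0, …, 29} with r² ≡ 15 (mod 30) is r = 15, so N ≡ 15 (mod 30).

[⇒] Suppose N ≡ 15 (mod 30). Write N = 30j + 15. Then (30j + 15)² = 900j² + 900j + 225 = 30(30j² + 30j + 7) + 15, so N² ≡ 15 (mod 30).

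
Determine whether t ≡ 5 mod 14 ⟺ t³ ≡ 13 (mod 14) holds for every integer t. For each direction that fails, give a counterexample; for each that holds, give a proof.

(⇒) holds; (⇐) fails.

(⇒) Suppose t ≡ 5 mod 14. Write t = 14j + 5. Then (14j + 5)³ = 2744j³ + 2940j² + 1050j + 125 = 14(196j³ + 210j² + 75j + 8) + 13, so t³ ≡ 13 (mod 14).

(⇐) This fails: take t = 3. Then 3³ = 27 ≡ 13 (mod 14), yet 3 ≡ 3 (mod 14), not 5.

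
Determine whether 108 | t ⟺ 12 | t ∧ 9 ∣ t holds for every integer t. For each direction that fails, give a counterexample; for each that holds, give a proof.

(⇒) holds; (⇐) fails.

(←) This fails: take t = 36. Both 12 ∣ 36 and 9 ∣ 36, yet 36 is not a multiple of 108 (since 36 = 0·108 + 36), so 108 ∤ 36.

(→) If 108 ∣ t, write t = 108q. Since 108 = 9·12, t = 12·(9q), so 12 ∣ t; and since 108 = 12·9, t = 9·(12q), so 9 ∣ t.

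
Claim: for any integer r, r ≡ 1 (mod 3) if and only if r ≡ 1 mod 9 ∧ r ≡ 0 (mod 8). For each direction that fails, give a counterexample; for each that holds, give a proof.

(⟹) This fails: r = 1 gives 1 ≡ 1 (mod 3) but 1 ≡ 1 (mod 8), so the conjunction on the right does not hold.

(⟸) Conversely, if r ≡ 1 (mod 9) and r ≡ 0 (mod 8), then by the Chinese remainder theorem r ≡ 64 (mod 72). Since 64 ≡ 1 (mod 3) and 3 ∣ 72, we get r ≡ 1 (mod 3).

Only the reverse direction holds.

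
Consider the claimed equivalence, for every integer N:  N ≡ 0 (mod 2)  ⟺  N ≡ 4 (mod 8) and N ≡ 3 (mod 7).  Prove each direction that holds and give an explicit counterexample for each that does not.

(⟸) If N ≡ 4 (mod 8) and N ≡ 3 (mod 7), then by the Chinese remainder theorem N ≡ 52 (mod 56). Since 52 ≡ 0 (mod 2) and 2 ∣ 56, we get N ≡ 0 (mod 2).

(⟹) This fails: N = 0 gives 0 ≡ 0 (mod 2) but 0 ≡ 0 (mod 8), so the conjunction on the right does not hold.

The forward direction fails; the converse holds.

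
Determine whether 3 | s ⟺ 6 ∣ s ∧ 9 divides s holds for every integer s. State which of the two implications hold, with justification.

Only the converse holds.

[⇒] This fails: take s = 3. Certainly 3 ∣ 3, but 6 ∤ 3.

[⇐] Suppose 6 ∣ s and 9 ∣ s. Any common multiple of 6 and 9 is a multiple of their lcm; here lcm(6, 9) = 6·9/gcd(6, 9) = 54/3 = 18, so 18 ∣ s. Since 3 ∣ 18, it follows that 3 ∣ s.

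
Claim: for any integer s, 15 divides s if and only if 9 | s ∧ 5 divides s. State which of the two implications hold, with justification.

(⇒) fails; (⇐) holds.

(⟸) Suppose 9 ∣ s and 5 ∣ s. Any common multiple of 9 and 5 is a multiple of their lcm; here gcd(9, 5) = 1, so lcm(9, 5) = 9·5 = 45, so 45 ∣ s. Since 15 ∣ 45, it follows that 15 ∣ s.

(⟹) This fails: take s = 15. Certainly 15 ∣ 15, but 9 ∤ 15.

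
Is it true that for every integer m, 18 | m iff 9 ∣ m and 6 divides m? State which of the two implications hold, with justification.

Equivalent; both directions hold.

Forward direction. If 18 ∣ m, write m = 18q. Since 18 = 2·9, m = 9·(2q), so 9 ∣ m; and since 18 = 3·6, m = 6·(3q), so 6 ∣ m.

Converse. Suppose 9 ∣ m and 6 ∣ m. Any common multiple of 9 and 6 is a multiple of their lcm; here lcm(9, 6) = 9·6/gcd(9, 6) = 54/3 = 18, so 18 ∣ m.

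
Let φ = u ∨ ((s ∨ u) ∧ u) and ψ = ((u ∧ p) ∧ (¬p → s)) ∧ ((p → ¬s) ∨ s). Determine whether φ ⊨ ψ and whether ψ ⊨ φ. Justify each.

Not equivalent: only (⇐) holds.

(⇒) This fails. Under s = F, u = T, p = F, the left side is true but the right side is false.

(⇐) Assume the antecedent. If s is true, the antecedent forces (s = T, u = T, p = T), and u ∨ ((s ∨ u) ∧ u) holds there. If s is false, the antecedent forces (s = F, u = T, p = T), and u ∨ ((s ∨ u) ∧ u) holds there. Either way u ∨ ((s ∨ u) ∧ u) holds.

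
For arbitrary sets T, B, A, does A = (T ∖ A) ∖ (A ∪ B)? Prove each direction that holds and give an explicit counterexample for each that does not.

Neither inclusion holds.

Forward inclusion. This inclusion fails. Take T = ∅, B = ∅, A = {1}; then 1 ∈ A but 1 ∉ (T ∖ A) ∖ (A ∪ B).

Reverse inclusion. This inclusion fails. Take T = {1}, B = ∅, A = ∅; then 1 ∈ (T ∖ A) ∖ (A ∪ B) but 1 ∉ A.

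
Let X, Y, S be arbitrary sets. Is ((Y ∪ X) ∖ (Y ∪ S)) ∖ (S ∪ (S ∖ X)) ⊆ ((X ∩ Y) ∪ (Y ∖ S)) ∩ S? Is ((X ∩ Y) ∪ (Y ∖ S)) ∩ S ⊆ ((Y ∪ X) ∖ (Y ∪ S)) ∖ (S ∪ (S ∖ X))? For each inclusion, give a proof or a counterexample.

Neither inclusion holds.

Forward inclusion. This inclusion fails. Take X = {1}, Y = ∅, S = ∅; then 1 ∈ ((Y ∪ X) ∖ (Y ∪ S)) ∖ (S ∪ (S ∖ X)) but 1 ∉ ((X ∩ Y) ∪ (Y ∖ S)) ∩ S.

Reverse inclusion. This inclusion fails. Take X = {1}, Y = {1}, S = {1}; then 1 ∈ ((X ∩ Y) ∪ (Y ∖ S)) ∩ S but 1 ∉ ((Y ∪ X) ∖ (Y ∪ S)) ∖ (S ∪ (S ∖ X)).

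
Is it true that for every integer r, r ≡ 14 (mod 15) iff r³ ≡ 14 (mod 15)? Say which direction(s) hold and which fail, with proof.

(→) Suppose r ≡ 14 (mod 15). Write r = 15j + 14. Then (15j + 14)³ = 3375j³ + 9450j² + 8820j + 2744 = 15(225j³ + 630j² + 588j + 182) + 14, so r³ ≡ 14 (mod 15).

(←) Conversely, suppose r³ ≡ 14 (mod 15). The only residue r in {0, …, 14} with r³ ≡ 14 (mod 15) is r = 14, so r ≡ 14 (mod 15).

Both implications hold.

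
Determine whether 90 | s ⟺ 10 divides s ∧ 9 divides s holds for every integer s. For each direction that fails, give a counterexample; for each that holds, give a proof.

Both directions hold; the statement is true.

(→) If 90 ∣ s, write s = 90q. Since 90 = 9·10, s = 10·(9q), so 10 ∣ s; and since 90 = 10·9, s = 9·(10q), so 9 ∣ s.

(←) Suppose 10 ∣ s and 9 ∣ s. Any common multiple of 10 and 9 is a multiple of their lcm; here gcd(10, 9) = 1, so lcm(10, 9) = 10·9 = 90, so 90 ∣ s.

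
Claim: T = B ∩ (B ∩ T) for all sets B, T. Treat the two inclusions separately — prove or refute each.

(⟹) This inclusion fails. Take B = ∅, T = {1}; then 1 ∈ T but 1 ∉ B ∩ (B ∩ T).

(⟸) Let x ∈ B ∩ (B ∩ T). Then x ∈ B ∩ T, from which x ∈ T.

The sets are not equal: only the reverse inclusion holds.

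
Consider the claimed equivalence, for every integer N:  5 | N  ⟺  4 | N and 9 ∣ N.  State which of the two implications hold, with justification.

Neither implication holds.

(→) This fails: take N = 5. Certainly 5 ∣ 5, but 4 ∤ 5.

(←) This fails: take N = 36. Both 4 ∣ 36 and 9 ∣ 36, yet 36 is not a multiple of 5 (since 36 = 7·5 + 1), so 5 ∤ 36.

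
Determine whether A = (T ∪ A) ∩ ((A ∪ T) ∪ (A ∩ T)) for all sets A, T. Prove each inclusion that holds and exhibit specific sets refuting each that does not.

Only the forward inclusion holds.

(⊇) This inclusion fails. Take A = ∅, T = {1}; then 1 ∈ (T ∪ A) ∩ ((A ∪ T) ∪ (A ∩ T)) but 1 ∉ A.

(⊆) Let x ∈ A. Then either x ∈ A and x ∉ T; or x ∈ A ∩ T. In each case x ∈ (T ∪ A) ∩ ((A ∪ T) ∪ (A ∩ T)), so A ⊆ (T ∪ A) ∩ ((A ∪ T) ∪ (A ∩ T)).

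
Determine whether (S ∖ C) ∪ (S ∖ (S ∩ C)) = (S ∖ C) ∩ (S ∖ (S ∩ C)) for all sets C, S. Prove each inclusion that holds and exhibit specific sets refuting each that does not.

(⊇) Let x ∈ (S ∖ C) ∩ (S ∖ (S ∩ C)). Then x ∈ S and x ∉ C, from which x ∈ (S ∖ C) ∪ (S ∖ (S ∩ C)).

(⊆) Let x ∈ (S ∖ C) ∪ (S ∖ (S ∩ C)). Then x ∈ S and x ∉ C, from which x ∈ (S ∖ C) ∩ (S ∖ (S ∩ C)).

Both inclusions hold; the sets are equal.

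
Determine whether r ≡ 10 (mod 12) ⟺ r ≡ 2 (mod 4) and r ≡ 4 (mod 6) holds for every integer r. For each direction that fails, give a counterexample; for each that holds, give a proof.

(⇐) If r ≡ 2 (mod 4) and r ≡ 4 (mod 6), then by the Chinese remainder theorem r ≡ 10 (mod 12). This is exactly r ≡ 10 (mod 12).

(⇒) Suppose r ≡ 10 (mod 12); write r = 12j + 10. Since 4 ∣ 12, reducing mod 4 gives r ≡ 10 ≡ 2 (mod 4); since 6 ∣ 12, reducing mod 6 gives r ≡ 10 ≡ 4 (mod 6).

The biconditional holds.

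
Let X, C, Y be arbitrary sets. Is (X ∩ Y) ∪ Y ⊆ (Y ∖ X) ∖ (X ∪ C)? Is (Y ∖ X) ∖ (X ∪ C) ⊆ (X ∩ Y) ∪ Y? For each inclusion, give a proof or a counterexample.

Only the reverse inclusion holds.

(⟸) Let x ∈ (Y ∖ X) ∖ (X ∪ C). Then x ∈ Y and x ∉ X, C, from which x ∈ (X ∩ Y) ∪ Y.

(⟹) This inclusion fails. Take X = {1}, C = ∅, Y = {1}; then 1 ∈ (X ∩ Y) ∪ Y but 1 ∉ (Y ∖ X) ∖ (X ∪ C).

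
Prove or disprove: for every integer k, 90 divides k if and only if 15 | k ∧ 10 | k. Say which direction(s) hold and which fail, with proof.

(⇒) If 90 ∣ k, write k = 90q. Since 90 = 6·15, k = 15·(6q), so 15 ∣ k; and since 90 = 9·10, k = 10·(9q), so 10 ∣ k.

(⇐) This fails: take k = 30. Both 15 ∣ 30 and 10 ∣ 30, yet 30 is not a multiple of 90 (since 30 = 0·90 + 30), so 90 ∤ 30.

The forward direction holds; the converse fails.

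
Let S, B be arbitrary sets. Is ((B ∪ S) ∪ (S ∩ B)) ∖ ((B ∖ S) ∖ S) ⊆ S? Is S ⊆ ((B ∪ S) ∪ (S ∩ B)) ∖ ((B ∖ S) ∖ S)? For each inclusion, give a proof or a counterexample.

Both inclusions hold; the sets are equal.

(⟸) Let x ∈ S. Then either x ∈ S and x ∉ B; or x ∈ S ∩ B. In each case x ∈ ((B ∪ S) ∪ (S ∩ B)) ∖ ((B ∖ S) ∖ S), so S ⊆ ((B ∪ S) ∪ (S ∩ B)) ∖ ((B ∖ S) ∖ S).

(⟹) Let x ∈ ((B ∪ S) ∪ (S ∩ B)) ∖ ((B ∖ S) ∖ S). Then either x ∈ S and x ∉ B; or x ∈ S ∩ B. In each case x ∈ S, so ((B ∪ S) ∪ (S ∩ B)) ∖ ((B ∖ S) ∖ S) ⊆ S.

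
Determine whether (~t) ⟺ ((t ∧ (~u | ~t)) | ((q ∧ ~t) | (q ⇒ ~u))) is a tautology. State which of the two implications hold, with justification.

Forward direction. Assume the antecedent. If u is true, the antecedent forces (u = T, t = F, q = F) or (u = T, t = F, q = T), and the consequent holds there. If u is false, the consequent reduces to true regardless of the other variables. Either way the consequent holds.

Converse. This fails. Under u = F, t = T, q = F, the left side is false but the right side is true.

Not equivalent: only (⇒) holds.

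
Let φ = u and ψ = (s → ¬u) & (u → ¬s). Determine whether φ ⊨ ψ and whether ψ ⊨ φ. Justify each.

Neither direction holds.

Forward direction. This fails. Under s = T, u = T, the left side is true but the right side is false.

Converse. This fails. Under s = F, u = F, the left side is false but the right side is true.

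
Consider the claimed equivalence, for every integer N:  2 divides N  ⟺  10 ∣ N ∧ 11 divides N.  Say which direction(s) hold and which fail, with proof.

(⇒) fails; (⇐) holds.

(→) This fails: take N = 2. Certainly 2 ∣ 2, but 10 ∤ 2.

(←) Suppose 10 ∣ N and 11 ∣ N. Any common multiple of 10 and 11 is a multiple of their lcm; here gcd(10, 11) = 1, so lcm(10, 11) = 10·11 = 110, so 110 ∣ N. Since 2 ∣ 110, it follows that 2 ∣ N.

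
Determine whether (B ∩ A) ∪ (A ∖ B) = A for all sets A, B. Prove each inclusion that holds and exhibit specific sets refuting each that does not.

Forward inclusion. Let x ∈ (B ∩ A) ∪ (A ∖ B). Then either x ∈ A and x ∉ B; or x ∈ A ∩ B. In each case x ∈ A, so (B ∩ A) ∪ (A ∖ B) ⊆ A.

Reverse inclusion. Let x ∈ A. Then either x ∈ A and x ∉ B; or x ∈ A ∩ B. In each case x ∈ (B ∩ A) ∪ (A ∖ B), so A ⊆ (B ∩ A) ∪ (A ∖ B).

Both inclusions hold.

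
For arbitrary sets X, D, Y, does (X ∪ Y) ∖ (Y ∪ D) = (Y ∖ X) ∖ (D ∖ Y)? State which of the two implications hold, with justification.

Forward inclusion. This inclusion fails. Take X = {1}, D = ∅, Y = ∅; then 1 ∈ (X ∪ Y) ∖ (Y ∪ D) but 1 ∉ (Y ∖ X) ∖ (D ∖ Y).

Reverse inclusion. This inclusion fails. Take X = ∅, D = ∅, Y = {1}; then 1 ∈ (Y ∖ X) ∖ (D ∖ Y) but 1 ∉ (X ∪ Y) ∖ (Y ∪ D).

Neither inclusion holds.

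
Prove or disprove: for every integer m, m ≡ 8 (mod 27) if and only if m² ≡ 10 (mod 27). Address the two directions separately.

(⇒) holds; (⇐) fails.

[⇐] This fails: take m = 19. Then 19² = 361 ≡ 10 (mod 27), yet 19 ≡ 19 (mod 27), not 8.

[⇒] Suppose m ≡ 8 (mod 27). Write m = 27j + 8. Then (27j + 8)² = 729j² + 432j + 64 = 27(27j² + 16j + 2) + 10, so m² ≡ 10 (mod 27).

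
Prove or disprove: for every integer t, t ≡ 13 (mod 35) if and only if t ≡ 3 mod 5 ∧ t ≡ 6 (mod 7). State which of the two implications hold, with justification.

Both implications hold.

Converse. If t ≡ 3 (mod 5) and t ≡ 6 (mod 7), then by the Chinese remainder theorem t ≡ 13 (mod 35). This is exactly t ≡ 13 (mod 35).

Forward direction. Suppose t ≡ 13 (mod 35); write t = 35j + 13. Since 5 ∣ 35, reducing mod 5 gives t ≡ 13 ≡ 3 (mod 5); since 7 ∣ 35, reducing mod 7 gives t ≡ 13 ≡ 6 (mod 7).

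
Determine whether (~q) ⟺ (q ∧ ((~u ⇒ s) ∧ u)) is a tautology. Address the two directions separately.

(⇒) This fails. Under u = F, q = F, s = F, the left side is true but the right side is false.

(⇐) This fails. Under u = T, q = T, s = F, the left side is false but the right side is true.

Both directions fail.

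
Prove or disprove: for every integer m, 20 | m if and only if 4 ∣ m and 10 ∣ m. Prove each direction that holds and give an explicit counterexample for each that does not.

(←) Suppose 4 ∣ m and 10 ∣ m. Any common multiple of 4 and 10 is a multiple of their lcm; here lcm(4, 10) = 4·10/gcd(4, 10) = 40/2 = 20, so 20 ∣ m.

(→) If 20 ∣ m, write m = 20q. Since 20 = 5·4, m = 4·(5q), so 4 ∣ m; and since 20 = 2·10, m = 10·(2q), so 10 ∣ m.

Both directions hold; the statement is true.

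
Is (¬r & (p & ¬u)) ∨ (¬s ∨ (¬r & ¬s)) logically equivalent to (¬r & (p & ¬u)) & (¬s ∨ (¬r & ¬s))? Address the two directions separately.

Only the converse holds.

(⟹) This fails. Under s = F, u = F, p = F, r = F, the left side is true but the right side is false.

(⟸) Assume the antecedent. If s is true, the antecedent cannot hold. If s is false, the consequent reduces to true regardless of the other variables. Either way the consequent holds.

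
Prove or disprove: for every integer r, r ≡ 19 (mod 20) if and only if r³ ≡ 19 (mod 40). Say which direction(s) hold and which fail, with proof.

(⟸) The residues r modulo 40 with r³ ≡ 19 (mod 40) are exactly {19}, and each is ≡ 19 (mod 20).

(⟹) This fails: take r = 39. Then 39 ≡ 19 (mod 20), but 39³ = 59319 ≡ 39 (mod 40), not 19.

The forward direction fails; the converse holds.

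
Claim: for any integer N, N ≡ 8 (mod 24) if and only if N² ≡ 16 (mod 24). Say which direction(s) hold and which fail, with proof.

(⇒) Suppose N ≡ 8 (mod 24). Write N = 24j + 8. Then (24j + 8)² = 576j² + 384j + 64 = 24(24j² + 16j + 2) + 16, so N² ≡ 16 (mod 24).

(⇐) This fails: take N = 4. Then 4² = 16 ≡ 16 (mod 24), yet 4 ≡ 4 (mod 24), not 8.

Only the forward direction holds.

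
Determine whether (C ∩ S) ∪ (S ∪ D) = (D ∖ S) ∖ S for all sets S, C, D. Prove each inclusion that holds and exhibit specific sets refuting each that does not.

(⊆) fails; (⊇) holds.

(⊆) This inclusion fails. Take S = {1}, C = ∅, D = ∅; then 1 ∈ (C ∩ S) ∪ (S ∪ D) but 1 ∉ (D ∖ S) ∖ S.

(⊇) Let x ∈ (D ∖ S) ∖ S. Then either x ∈ D and x ∉ S, C; or x ∈ C ∩ D and x ∉ S. In each case x ∈ (C ∩ S) ∪ (S ∪ D), so (D ∖ S) ∖ S ⊆ (C ∩ S) ∪ (S ∪ D).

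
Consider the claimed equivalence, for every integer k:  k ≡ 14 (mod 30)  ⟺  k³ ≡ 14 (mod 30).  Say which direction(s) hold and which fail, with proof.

Both implications hold.

(→) Suppose k ≡ 14 (mod 30). Write k = 30j + 14. Then (30j + 14)³ = 27000j³ + 37800j² + 17640j + 2744 = 30(900j³ + 1260j² + 588j + 91) + 14, so k³ ≡ 14 (mod 30).

(←) Conversely, suppose k³ ≡ 14 (mod 30). The only residue r in {0, …, 29} with r³ ≡ 14 (mod 30) is r = 14, so k ≡ 14 (mod 30).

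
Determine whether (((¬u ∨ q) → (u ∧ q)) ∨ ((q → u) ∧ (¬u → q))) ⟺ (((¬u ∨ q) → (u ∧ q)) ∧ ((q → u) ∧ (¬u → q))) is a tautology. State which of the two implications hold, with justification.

(⇒) Assume the antecedent. If q is true, the antecedent forces (q = T, u = T), and the consequent holds there. If q is false, the antecedent forces (q = F, u = T), and the consequent holds there. Either way the consequent holds.

(⇐) Assume the antecedent. If q is true, the antecedent forces (q = T, u = T), and the consequent holds there. If q is false, the antecedent forces (q = F, u = T), and the consequent holds there. Either way the consequent holds.

Equivalent; both directions hold.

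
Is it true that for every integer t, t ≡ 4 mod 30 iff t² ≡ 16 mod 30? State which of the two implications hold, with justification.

Only the forward direction holds.

(⟸) This fails: take t = 14. Then 14² = 196 ≡ 16 (mod 30), yet 14 ≡ 14 (mod 30), not 4.

(⟹) Suppose t ≡ 4 mod 30. Write t = 30j + 4. Then (30j + 4)² = 900j² + 240j + 16 = 30(30j² + 8j) + 16, so t² ≡ 16 (mod 30).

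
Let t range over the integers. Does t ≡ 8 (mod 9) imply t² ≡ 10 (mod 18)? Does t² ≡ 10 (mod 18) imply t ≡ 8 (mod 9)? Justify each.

(⇒) fails and (⇐) fails.

(→) This fails: take t = 17. Then 17 ≡ 8 (mod 9), but 17² = 289 ≡ 1 (mod 18), not 10.

(←) This fails: take t = 10. Then 10² = 100 ≡ 10 (mod 18), yet 10 ≡ 1 (mod 9), not 8.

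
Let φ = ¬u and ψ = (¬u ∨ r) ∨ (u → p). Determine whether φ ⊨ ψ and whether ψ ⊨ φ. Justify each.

(⇒) holds; (⇐) fails.

(→) Assume the antecedent. If u is true, the antecedent cannot hold. If u is false, (¬u ∨ r) ∨ (u → p) reduces to true regardless of the other variables. Either way (¬u ∨ r) ∨ (u → p) holds.

(←) This fails. Under u = T, p = T, r = F, the left side is false but the right side is true.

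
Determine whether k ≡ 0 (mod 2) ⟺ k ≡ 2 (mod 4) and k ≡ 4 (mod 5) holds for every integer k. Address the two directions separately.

Forward direction. This fails: k = 0 gives 0 ≡ 0 (mod 2) but 0 ≡ 0 (mod 4), so the conjunction on the right does not hold.

Converse. If k ≡ 2 (mod 4) and k ≡ 4 (mod 5), then by the Chinese remainder theorem k ≡ 14 (mod 20). Since 14 ≡ 0 (mod 2) and 2 ∣ 20, we get k ≡ 0 (mod 2).

(⇒) fails; (⇐) holds.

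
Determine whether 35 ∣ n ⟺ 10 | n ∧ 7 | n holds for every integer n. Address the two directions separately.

Forward direction. This fails: take n = 35. Certainly 35 ∣ 35, but 10 ∤ 35.

Converse. Suppose 10 ∣ n and 7 ∣ n. Any common multiple of 10 and 7 is a multiple of their lcm; here gcd(10, 7) = 1, so lcm(10, 7) = 10·7 = 70, so 70 ∣ n. Since 35 ∣ 70, it follows that 35 ∣ n.

Not equivalent: only (⇐) holds.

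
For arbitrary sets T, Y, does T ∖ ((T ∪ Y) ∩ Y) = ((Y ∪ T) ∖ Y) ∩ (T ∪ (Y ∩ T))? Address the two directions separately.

The two sets are equal.

(⟹) Let x ∈ T ∖ ((T ∪ Y) ∩ Y). Then x ∈ T and x ∉ Y, from which x ∈ ((Y ∪ T) ∖ Y) ∩ (T ∪ (Y ∩ T)).

(⟸) Let x ∈ ((Y ∪ T) ∖ Y) ∩ (T ∪ (Y ∩ T)). Then x ∈ T and x ∉ Y, from which x ∈ T ∖ ((T ∪ Y) ∩ Y).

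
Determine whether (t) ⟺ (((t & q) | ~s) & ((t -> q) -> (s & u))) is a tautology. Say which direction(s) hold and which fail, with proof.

[⇐] Assume the antecedent. If s is true, the antecedent forces (s = T, q = T, t = T, u = T), and t holds there. If s is false, the antecedent forces (s = F, q = F, t = T, u = F) or (s = F, q = F, t = T, u = T), and t holds there. Either way t holds.

[⇒] This fails. Under s = T, q = F, t = T, u = F, the left side is true but the right side is false.

Only the reverse direction holds.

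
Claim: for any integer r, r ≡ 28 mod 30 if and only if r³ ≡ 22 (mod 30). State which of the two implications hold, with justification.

The biconditional holds.

(⇒) Suppose r ≡ 28 mod 30. Write r = 30j + 28. Then (30j + 28)³ = 27000j³ + 75600j² + 70560j + 21952 = 30(900j³ + 2520j² + 2352j + 731) + 22, so r³ ≡ 22 (mod 30).

(⇐) Conversely, suppose r³ ≡ 22 (mod 30). The only residue r in {0, …, 29} with r³ ≡ 22 (mod 30) is r = 28, so r ≡ 28 (mod 30).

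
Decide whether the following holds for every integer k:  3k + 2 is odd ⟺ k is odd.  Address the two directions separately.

Equivalent; both directions hold.

(→) Suppose 3k + 2 is odd. Since 3 is odd, 3k and k have the same parity, so 3k + 2 ≡ k + 2 (mod 2). As 2 is even, 3k + 2 is odd exactly when k is odd. Thus k is odd.

(←) Conversely, suppose k is odd; write k = 2j + 1. Then 3k + 2 = 3·(2j + 1) + 2 = 2·3j + 5, which is odd.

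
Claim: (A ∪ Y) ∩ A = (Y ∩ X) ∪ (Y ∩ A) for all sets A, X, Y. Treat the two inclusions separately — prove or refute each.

Neither inclusion holds.

Forward inclusion. This inclusion fails. Take A = {1}, X = ∅, Y = ∅; then 1 ∈ (A ∪ Y) ∩ A but 1 ∉ (Y ∩ X) ∪ (Y ∩ A).

Reverse inclusion. This inclusion fails. Take A = ∅, X = {1}, Y = {1}; then 1 ∈ (Y ∩ X) ∪ (Y ∩ A) but 1 ∉ (A ∪ Y) ∩ A.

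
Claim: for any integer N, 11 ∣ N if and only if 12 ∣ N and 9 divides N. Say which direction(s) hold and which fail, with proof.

Forward direction. This fails: take N = 11. Certainly 11 ∣ 11, but 12 ∤ 11.

Converse. This fails: take N = 36. Both 12 ∣ 36 and 9 ∣ 36, yet 36 is not a multiple of 11 (since 36 = 3·11 + 3), so 11 ∤ 36.

(⇒) fails and (⇐) fails.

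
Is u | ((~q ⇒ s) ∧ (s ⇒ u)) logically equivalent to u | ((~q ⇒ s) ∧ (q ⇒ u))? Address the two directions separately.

(⇒) fails and (⇐) fails.

(⇒) This fails. Under u = F, q = T, s = F, the left side is true but the right side is false.

(⇐) This fails. Under u = F, q = F, s = T, the left side is false but the right side is true.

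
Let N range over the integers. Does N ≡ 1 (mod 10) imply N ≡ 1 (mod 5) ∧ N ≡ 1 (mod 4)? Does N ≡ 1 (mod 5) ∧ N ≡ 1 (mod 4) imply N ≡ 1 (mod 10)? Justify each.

(⇒) This fails: N = 11 gives 11 ≡ 1 (mod 10) but 11 ≡ 3 (mod 4), so the conjunction on the right does not hold.

(⇐) Conversely, if N ≡ 1 (mod 5) and N ≡ 1 (mod 4), then by the Chinese remainder theorem N ≡ 1 (mod 20). Since 1 ≡ 1 (mod 10) and 10 ∣ 20, we get N ≡ 1 (mod 10).

Not equivalent: only (⇐) holds.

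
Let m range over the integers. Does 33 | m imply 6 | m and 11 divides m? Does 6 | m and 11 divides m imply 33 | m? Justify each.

Only the converse holds.

(←) Suppose 6 ∣ m and 11 ∣ m. Any common multiple of 6 and 11 is a multiple of their lcm; here gcd(6, 11) = 1, so lcm(6, 11) = 6·11 = 66, so 66 ∣ m. Since 33 ∣ 66, it follows that 33 ∣ m.

(→) This fails: take m = 33. Certainly 33 ∣ 33, but 6 ∤ 33.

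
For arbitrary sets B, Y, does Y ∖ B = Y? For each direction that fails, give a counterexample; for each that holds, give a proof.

(⊇) This inclusion fails. Take B = {1}, Y = {1}; then 1 ∈ Y but 1 ∉ Y ∖ B.

(⊆) Let x ∈ Y ∖ B. Then x ∈ Y and x ∉ B, from which x ∈ Y.

Only the forward inclusion holds.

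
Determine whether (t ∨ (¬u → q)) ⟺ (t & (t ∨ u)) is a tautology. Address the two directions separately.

(⇒) fails; (⇐) holds.

(⇒) This fails. Under q = T, t = F, u = F, the left side is true but the right side is false.

(⇐) Assume the antecedent. If q is true, t ∨ (¬u → q) reduces to true regardless of the other variables. If q is false, the antecedent forces (q = F, t = T, u = F) or (q = F, t = T, u = T), and t ∨ (¬u → q) holds there. Either way t ∨ (¬u → q) holds.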